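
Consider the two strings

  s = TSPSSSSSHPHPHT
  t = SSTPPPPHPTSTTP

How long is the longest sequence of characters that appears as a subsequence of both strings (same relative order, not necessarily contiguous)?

Pick T [1,3] → P [3,6] → P [10,7] → H [11,8] → P [12,9] → T [14,13]; all 6 characters appear in both, in order, and the DP table's final entry dp[14][14] is also 6, so no common subsequence is longer.

6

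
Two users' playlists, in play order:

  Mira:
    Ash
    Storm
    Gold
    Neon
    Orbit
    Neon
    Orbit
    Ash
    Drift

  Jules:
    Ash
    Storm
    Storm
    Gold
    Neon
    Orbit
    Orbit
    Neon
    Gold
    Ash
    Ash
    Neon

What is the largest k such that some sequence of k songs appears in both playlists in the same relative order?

Taking Ash (Mira #1, Jules #1), then Storm (Mira #2, Jules #3), then Gold (Mira #3, Jules #4), then Neon (Mira #4, Jules #5), then Orbit (Mira #5, Jules #7), then Neon (Mira #6, Jules #8), then Ash (Mira #8, Jules #11) gives a common subsequence of length 7. Since dp[9][12] = 7, nothing longer is possible.

7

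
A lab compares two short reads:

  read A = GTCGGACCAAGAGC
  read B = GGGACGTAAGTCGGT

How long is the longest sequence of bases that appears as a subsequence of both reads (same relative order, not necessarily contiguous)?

9

One common subsequence of length 9: G at read A[1]=read B[1] → G at read A[4]=read B[2] → G at read A[5]=read B[3] → A at read A[6]=read B[4] → C at read A[7]=read B[5] → A at read A[9]=read B[8] → A at read A[10]=read B[9] → G at read A[11]=read B[13] → G at read A[13]=read B[14]. Since dp[14][15] = 9, nothing longer is possible.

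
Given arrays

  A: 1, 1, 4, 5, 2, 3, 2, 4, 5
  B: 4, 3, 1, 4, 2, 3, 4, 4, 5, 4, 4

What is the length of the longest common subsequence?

6

Let dp[i][j] be the LCS length of the first i values of A and the first j values of B. dp[i][j] = dp[i-1][j-1]+1 when the i-th and j-th values match, else max(dp[i-1][j], dp[i][j-1]).
    ·  4  3  1  4  2  3  4  4  5  4  4
 ·  0  0  0  0  0  0  0  0  0  0  0  0
 1  0  0  0  1  1  1  1  1  1  1  1  1
 1  0  0  0  1  1  1  1  1  1  1  1  1
 4  0  1  1  1  2  2  2  2  2  2  2  2
 5  0  1  1  1  2  2  2  2  2  3  3  3
 2  0  1  1  1  2  3  3  3  3  3  3  3
 3  0  1  2  2  2  3  4  4  4  4  4  4
 2  0  1  2  2  2  3  4  4  4  4  4  4
 4  0  1  2  2  3  3  4  5  5  5  5  5
 5  0  1  2  2  3  3  4  5  5  6  6  6
dp[9][11] = 6. One LCS (by backtracking along matches): 1, 4, 2, 3, 4, 5.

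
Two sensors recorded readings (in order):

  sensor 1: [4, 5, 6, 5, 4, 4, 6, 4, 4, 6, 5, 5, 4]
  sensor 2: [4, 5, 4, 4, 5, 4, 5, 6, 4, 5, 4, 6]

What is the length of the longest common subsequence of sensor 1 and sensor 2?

Taking 4 [1,1], 5 [2,2], 5 [4,5], 4 [5,6], 6 [7,8], 4 [8,9], 4 [9,11], 6 [10,12] gives a common subsequence of length 8. The LCS DP gives dp[13][12] = 8, so this is optimal.

8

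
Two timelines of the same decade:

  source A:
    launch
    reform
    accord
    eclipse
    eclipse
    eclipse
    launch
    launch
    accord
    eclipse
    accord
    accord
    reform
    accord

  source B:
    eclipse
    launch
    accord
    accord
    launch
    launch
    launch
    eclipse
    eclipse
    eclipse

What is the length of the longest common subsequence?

Taking launch [1,2] → accord [3,4] → eclipse [5,8] → eclipse [6,9] → eclipse [10,10] gives a common subsequence of length 5. The LCS DP gives dp[14][10] = 5, so this is optimal.

5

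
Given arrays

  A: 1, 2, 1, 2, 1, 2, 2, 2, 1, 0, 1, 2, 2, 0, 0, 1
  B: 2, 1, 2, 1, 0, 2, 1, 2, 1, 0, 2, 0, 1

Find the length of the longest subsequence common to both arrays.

11

One common subsequence of length 11: 1 at A[1]=B[2]; then 2 at A[2]=B[3]; then 1 at A[3]=B[4]; then 2 at A[4]=B[6]; then 1 at A[5]=B[7]; then 2 at A[8]=B[8]; then 1 at A[9]=B[9]; then 0 at A[10]=B[10]; then 2 at A[13]=B[11]; then 0 at A[15]=B[12]; then 1 at A[16]=B[13]. dp[16][13] = 11 confirms this is the maximum.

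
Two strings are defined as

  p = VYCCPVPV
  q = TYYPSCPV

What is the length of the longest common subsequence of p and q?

One common subsequence of length 4: Y [2,3], then C [4,6], then P [7,7], then V [8,8], and the DP table's final entry dp[8][8] is also 4, so no common subsequence is longer.

4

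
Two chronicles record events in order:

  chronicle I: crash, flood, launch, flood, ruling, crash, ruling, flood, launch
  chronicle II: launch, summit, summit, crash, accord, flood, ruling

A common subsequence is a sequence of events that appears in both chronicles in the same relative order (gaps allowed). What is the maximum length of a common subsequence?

3

Match crash [1,4], flood [4,6], ruling [7,7] — 3 events in the same relative order in both, and the DP table's final entry dp[9][7] is also 3, so no common subsequence is longer.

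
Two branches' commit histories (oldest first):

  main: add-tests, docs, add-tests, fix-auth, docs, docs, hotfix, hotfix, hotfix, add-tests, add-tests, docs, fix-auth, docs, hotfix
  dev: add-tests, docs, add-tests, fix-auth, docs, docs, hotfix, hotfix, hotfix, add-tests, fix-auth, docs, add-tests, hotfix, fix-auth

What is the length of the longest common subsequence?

13

One common subsequence of length 13: add-tests (main #1, dev #1) → docs (main #2, dev #2) → add-tests (main #3, dev #3) → fix-auth (main #4, dev #4) → docs (main #5, dev #5) → docs (main #6, dev #6) → hotfix (main #7, dev #7) → hotfix (main #8, dev #8) → hotfix (main #9, dev #9) → add-tests (main #11, dev #10) → fix-auth (main #13, dev #11) → docs (main #14, dev #12) → hotfix (main #15, dev #14). Since dp[15][15] = 13, nothing longer is possible.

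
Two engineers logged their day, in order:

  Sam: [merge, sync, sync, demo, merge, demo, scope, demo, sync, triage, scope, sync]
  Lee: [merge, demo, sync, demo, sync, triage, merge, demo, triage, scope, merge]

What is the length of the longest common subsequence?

One common subsequence of length 7: merge (Sam #1, Lee #1) → sync (Sam #2, Lee #3) → sync (Sam #3, Lee #5) → merge (Sam #5, Lee #7) → demo (Sam #8, Lee #8) → triage (Sam #10, Lee #9) → scope (Sam #11, Lee #10). dp[12][11] = 7 confirms this is the maximum.

7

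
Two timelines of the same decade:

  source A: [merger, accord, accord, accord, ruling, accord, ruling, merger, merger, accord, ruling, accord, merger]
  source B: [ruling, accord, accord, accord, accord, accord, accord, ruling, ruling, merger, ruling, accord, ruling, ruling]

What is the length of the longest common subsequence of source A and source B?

One common subsequence of length 8: accord [2,5]; then accord [3,6]; then accord [4,7]; then ruling [5,8]; then ruling [7,9]; then merger [8,10]; then accord [10,12]; then ruling [11,14]. Since dp[13][14] = 8, nothing longer is possible.

8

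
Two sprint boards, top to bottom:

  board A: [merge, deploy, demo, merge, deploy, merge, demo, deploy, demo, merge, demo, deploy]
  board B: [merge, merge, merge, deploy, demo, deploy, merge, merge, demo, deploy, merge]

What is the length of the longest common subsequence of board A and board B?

One common subsequence of length 8: merge (board A #1, board B #3); then deploy (board A #2, board B #4); then demo (board A #3, board B #5); then merge (board A #4, board B #7); then merge (board A #6, board B #8); then demo (board A #7, board B #9); then deploy (board A #8, board B #10); then merge (board A #10, board B #11). The LCS DP gives dp[12][11] = 8, so this is optimal.

8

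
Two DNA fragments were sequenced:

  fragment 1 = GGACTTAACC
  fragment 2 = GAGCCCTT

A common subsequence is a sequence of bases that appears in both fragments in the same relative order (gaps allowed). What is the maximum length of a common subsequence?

5

Pick G [1,1] → G [2,3] → C [4,6] → T [5,7] → T [6,8]; all 5 bases appear in both, in order, and the DP table's final entry dp[10][8] is also 5, so no common subsequence is longer.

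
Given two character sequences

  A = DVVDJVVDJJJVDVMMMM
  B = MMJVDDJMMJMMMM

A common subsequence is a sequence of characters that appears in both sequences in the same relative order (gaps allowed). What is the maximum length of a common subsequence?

Match V (A #3, B #4), then D (A #4, B #5), then D (A #8, B #6), then J (A #9, B #7), then J (A #11, B #10), then M (A #15, B #11), then M (A #16, B #12), then M (A #17, B #13), then M (A #18, B #14) — 9 characters in the same relative order in both. The LCS DP gives dp[18][14] = 9, so this is optimal.

9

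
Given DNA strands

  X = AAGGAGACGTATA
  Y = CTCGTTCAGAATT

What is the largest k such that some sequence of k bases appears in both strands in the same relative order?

Match A (X #2, Y #8), then G (X #4, Y #9), then A (X #5, Y #10), then A (X #7, Y #11), then T (X #10, Y #12), then T (X #12, Y #13) — 6 bases in the same relative order in both. dp[13][13] = 6 confirms this is the maximum.

6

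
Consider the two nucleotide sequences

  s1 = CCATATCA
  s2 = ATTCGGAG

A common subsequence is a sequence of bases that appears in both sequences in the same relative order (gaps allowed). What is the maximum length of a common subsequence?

5

Match A at s1[3]=s2[1], T at s1[4]=s2[2], T at s1[6]=s2[3], C at s1[7]=s2[4], A at s1[8]=s2[7] — 5 bases in the same relative order in both. dp[8][8] = 5 confirms this is the maximum.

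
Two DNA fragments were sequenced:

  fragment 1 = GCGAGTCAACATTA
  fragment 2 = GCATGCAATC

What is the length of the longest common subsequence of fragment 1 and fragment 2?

8

Taking G [1,1]; then C [2,2]; then A [4,3]; then G [5,5]; then C [7,6]; then A [8,7]; then A [9,8]; then C [10,10] gives a common subsequence of length 8. dp[14][10] = 8 confirms this is the maximum.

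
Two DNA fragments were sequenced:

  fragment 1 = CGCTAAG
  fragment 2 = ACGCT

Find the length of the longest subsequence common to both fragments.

Pick C [1,2]; then G [2,3]; then C [3,4]; then T [4,5]; all 4 bases appear in both, in order, and the DP table's final entry dp[7][5] is also 4, so no common subsequence is longer.

4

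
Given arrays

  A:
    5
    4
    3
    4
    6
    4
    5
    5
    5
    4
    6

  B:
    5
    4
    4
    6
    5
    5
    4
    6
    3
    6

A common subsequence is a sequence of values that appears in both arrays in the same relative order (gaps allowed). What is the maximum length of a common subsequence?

Let dp[i][j] be the LCS length of the first i values of A and the first j values of B. dp[i][j] = dp[i-1][j-1]+1 when the i-th and j-th values match, else max(dp[i-1][j], dp[i][j-1]).
    ·  5  4  4  6  5  5  4  6  3  6
 ·  0  0  0  0  0  0  0  0  0  0  0
 5  0  1  1  1  1  1  1  1  1  1  1
 4  0  1  2  2  2  2  2  2  2  2  2
 3  0  1  2  2  2  2  2  2  2  3  3
 4  0  1  2  3  3  3  3  3  3  3  3
 6  0  1  2  3  4  4  4  4  4  4  4
 4  0  1  2  3  4  4  4  5  5  5  5
 5  0  1  2  3  4  5  5  5  5  5  5
 5  0  1  2  3  4  5  6  6  6  6  6
 5  0  1  2  3  4  5  6  6  6  6  6
 4  0  1  2  3  4  5  6  7  7  7  7
 6  0  1  2  3  4  5  6  7  8  8  8
dp[11][10] = 8. One LCS (by backtracking along matches): 5, 4, 4, 6, 5, 5, 4, 6.

8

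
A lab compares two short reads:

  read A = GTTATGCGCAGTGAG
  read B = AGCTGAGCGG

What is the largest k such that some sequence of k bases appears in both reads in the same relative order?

Pick A at read A[4]=read B[1] → G at read A[6]=read B[2] → C at read A[7]=read B[3] → G at read A[8]=read B[5] → A at read A[10]=read B[6] → G at read A[11]=read B[7] → G at read A[13]=read B[9] → G at read A[15]=read B[10]; all 8 bases appear in both, in order. The LCS DP gives dp[15][10] = 8, so this is optimal.

8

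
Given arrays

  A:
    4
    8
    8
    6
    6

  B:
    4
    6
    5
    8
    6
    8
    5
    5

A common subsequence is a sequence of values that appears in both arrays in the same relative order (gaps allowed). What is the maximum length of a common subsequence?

3

One common subsequence of length 3: 4 at A[1]=B[1]; then 8 at A[2]=B[4]; then 8 at A[3]=B[6]. Since dp[5][8] = 3, nothing longer is possible.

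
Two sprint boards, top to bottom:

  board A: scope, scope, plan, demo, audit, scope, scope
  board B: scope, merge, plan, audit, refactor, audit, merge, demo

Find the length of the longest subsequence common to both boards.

Match scope at board A[1]=board B[1] → plan at board A[3]=board B[3] → demo at board A[4]=board B[8] — 3 tasks in the same relative order in both. Since dp[7][8] = 3, nothing longer is possible.

3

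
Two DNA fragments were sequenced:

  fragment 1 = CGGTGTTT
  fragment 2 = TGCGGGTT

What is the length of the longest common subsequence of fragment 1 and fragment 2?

One common subsequence of length 6: C [1,3] → G [2,4] → G [3,5] → G [5,6] → T [7,7] → T [8,8]. Since dp[8][8] = 6, nothing longer is possible.

6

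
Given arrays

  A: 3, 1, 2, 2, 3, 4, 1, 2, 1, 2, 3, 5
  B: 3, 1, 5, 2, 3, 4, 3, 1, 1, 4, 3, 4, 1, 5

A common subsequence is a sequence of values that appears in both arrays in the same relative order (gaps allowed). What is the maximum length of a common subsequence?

9

One common subsequence of length 9: 3 at A[1]=B[1] → 1 at A[2]=B[2] → 2 at A[4]=B[4] → 3 at A[5]=B[5] → 4 at A[6]=B[6] → 1 at A[7]=B[8] → 1 at A[9]=B[9] → 3 at A[11]=B[11] → 5 at A[12]=B[14]. dp[12][14] = 9 confirms this is the maximum.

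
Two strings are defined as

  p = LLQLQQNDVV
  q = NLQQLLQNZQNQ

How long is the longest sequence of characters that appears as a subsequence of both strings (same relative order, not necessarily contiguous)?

Pick L (p #1, q #2); then L (p #2, q #5); then L (p #4, q #6); then Q (p #5, q #7); then Q (p #6, q #10); then N (p #7, q #11); all 6 characters appear in both, in order, and the DP table's final entry dp[10][12] is also 6, so no common subsequence is longer.

6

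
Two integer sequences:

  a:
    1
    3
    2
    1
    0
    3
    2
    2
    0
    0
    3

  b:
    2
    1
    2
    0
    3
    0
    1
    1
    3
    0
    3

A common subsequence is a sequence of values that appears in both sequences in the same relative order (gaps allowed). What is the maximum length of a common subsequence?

7

One common subsequence of length 7: 1 at a[1]=b[2] → 2 at a[3]=b[3] → 0 at a[5]=b[4] → 3 at a[6]=b[5] → 0 at a[9]=b[6] → 0 at a[10]=b[10] → 3 at a[11]=b[11], and the DP table's final entry dp[11][11] is also 7, so no common subsequence is longer.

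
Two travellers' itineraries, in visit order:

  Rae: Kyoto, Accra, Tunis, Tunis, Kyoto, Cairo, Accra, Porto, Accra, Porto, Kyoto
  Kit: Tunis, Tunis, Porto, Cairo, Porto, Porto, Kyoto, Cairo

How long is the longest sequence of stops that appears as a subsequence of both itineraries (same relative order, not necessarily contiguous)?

Pick Tunis at Rae[3]=Kit[1] → Tunis at Rae[4]=Kit[2] → Cairo at Rae[6]=Kit[4] → Porto at Rae[8]=Kit[5] → Porto at Rae[10]=Kit[6] → Kyoto at Rae[11]=Kit[7]; all 6 stops appear in both, in order. Since dp[11][8] = 6, nothing longer is possible.

6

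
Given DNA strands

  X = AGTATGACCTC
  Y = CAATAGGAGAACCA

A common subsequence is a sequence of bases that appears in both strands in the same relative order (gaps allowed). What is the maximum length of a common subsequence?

7

Taking A [1,5], then G [2,7], then A [4,8], then G [6,9], then A [7,11], then C [8,12], then C [9,13] gives a common subsequence of length 7, and the DP table's final entry dp[11][14] is also 7, so no common subsequence is longer.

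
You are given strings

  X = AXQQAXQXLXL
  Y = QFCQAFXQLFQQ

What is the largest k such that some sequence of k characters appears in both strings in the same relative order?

6

One common subsequence of length 6: Q at X[3]=Y[1], Q at X[4]=Y[4], A at X[5]=Y[5], X at X[6]=Y[7], Q at X[7]=Y[8], L at X[9]=Y[9]. The LCS DP gives dp[11][12] = 6, so this is optimal.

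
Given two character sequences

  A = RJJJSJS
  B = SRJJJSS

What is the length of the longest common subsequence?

Match R (A #1, B #2) → J (A #2, B #3) → J (A #3, B #4) → J (A #4, B #5) → S (A #5, B #6) → S (A #7, B #7) — 6 characters in the same relative order in both. Since dp[7][7] = 6, nothing longer is possible.

6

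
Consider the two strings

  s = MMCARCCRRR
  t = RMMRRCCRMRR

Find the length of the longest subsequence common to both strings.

8

Pick M at s[1]=t[2] → M at s[2]=t[3] → R at s[5]=t[5] → C at s[6]=t[6] → C at s[7]=t[7] → R at s[8]=t[8] → R at s[9]=t[10] → R at s[10]=t[11]; all 8 characters appear in both, in order. Since dp[10][11] = 8, nothing longer is possible.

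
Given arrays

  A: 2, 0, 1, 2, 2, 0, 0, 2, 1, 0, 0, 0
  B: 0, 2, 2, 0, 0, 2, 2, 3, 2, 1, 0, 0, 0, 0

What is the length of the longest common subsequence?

10

Match 0 (A #2, B #1), then 2 (A #4, B #2), then 2 (A #5, B #3), then 0 (A #6, B #4), then 0 (A #7, B #5), then 2 (A #8, B #9), then 1 (A #9, B #10), then 0 (A #10, B #12), then 0 (A #11, B #13), then 0 (A #12, B #14) — 10 values in the same relative order in both. The LCS DP gives dp[12][14] = 10, so this is optimal.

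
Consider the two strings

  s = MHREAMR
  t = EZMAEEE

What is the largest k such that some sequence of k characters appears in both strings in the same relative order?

Taking M (s #1, t #3), E (s #4, t #7) gives a common subsequence of length 2. Since dp[7][7] = 2, nothing longer is possible.

2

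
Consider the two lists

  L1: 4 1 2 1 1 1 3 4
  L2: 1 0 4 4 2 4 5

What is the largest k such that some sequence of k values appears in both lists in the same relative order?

3

Match 4 (L1 #1, L2 #4), 2 (L1 #3, L2 #5), 4 (L1 #8, L2 #6) — 3 values in the same relative order in both. dp[8][7] = 3 confirms this is the maximum.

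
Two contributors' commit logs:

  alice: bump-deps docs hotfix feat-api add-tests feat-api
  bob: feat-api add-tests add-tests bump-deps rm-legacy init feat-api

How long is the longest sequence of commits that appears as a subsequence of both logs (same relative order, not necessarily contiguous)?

3

Match feat-api (alice #4, bob #1), then add-tests (alice #5, bob #3), then feat-api (alice #6, bob #7) — 3 commits in the same relative order in both. The LCS DP gives dp[6][7] = 3, so this is optimal.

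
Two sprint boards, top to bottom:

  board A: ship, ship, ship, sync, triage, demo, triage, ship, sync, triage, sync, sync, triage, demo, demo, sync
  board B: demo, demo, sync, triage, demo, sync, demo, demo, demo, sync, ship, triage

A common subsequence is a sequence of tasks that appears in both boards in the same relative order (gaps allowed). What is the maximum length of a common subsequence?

One common subsequence of length 7: sync [4,3], triage [5,4], demo [6,5], sync [9,6], demo [14,8], demo [15,9], sync [16,10]. The LCS DP gives dp[16][12] = 7, so this is optimal.

7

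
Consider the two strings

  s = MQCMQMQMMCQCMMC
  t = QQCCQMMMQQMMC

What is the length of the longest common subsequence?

10

Match Q [2,2] → C [3,4] → Q [5,5] → M [6,6] → M [8,7] → M [9,8] → Q [11,10] → M [13,11] → M [14,12] → C [15,13] — 10 characters in the same relative order in both. The LCS DP gives dp[15][13] = 10, so this is optimal.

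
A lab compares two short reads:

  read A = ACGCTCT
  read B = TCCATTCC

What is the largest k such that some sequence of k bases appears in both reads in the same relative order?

Let dp[i][j] be the LCS length of the first i bases of read A and the first j bases of read B. dp[i][j] = dp[i-1][j-1]+1 when the i-th and j-th bases match, else max(dp[i-1][j], dp[i][j-1]).
    ·  T  C  C  A  T  T  C  C
 ·  0  0  0  0  0  0  0  0  0
 A  0  0  0  0  1  1  1  1  1
 C  0  0  1  1  1  1  1  2  2
 G  0  0  1  1  1  1  1  2  2
 C  0  0  1  2  2  2  2  2  3
 T  0  1  1  2  2  3  3  3  3
 C  0  1  2  2  2  3  3  4  4
 T  0  1  2  2  2  3  4  4  4
dp[7][8] = 4. One LCS (by backtracking along matches): CCTC.

4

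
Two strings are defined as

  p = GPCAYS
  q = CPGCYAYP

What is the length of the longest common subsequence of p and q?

4

Pick G (p #1, q #3) → C (p #3, q #4) → A (p #4, q #6) → Y (p #5, q #7); all 4 characters appear in both, in order, and the DP table's final entry dp[6][8] is also 4, so no common subsequence is longer.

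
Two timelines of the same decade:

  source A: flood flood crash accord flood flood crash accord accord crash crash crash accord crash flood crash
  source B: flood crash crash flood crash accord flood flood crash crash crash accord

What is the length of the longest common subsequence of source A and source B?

10

Pick flood (source A #1, source B #1), then flood (source A #2, source B #4), then crash (source A #3, source B #5), then accord (source A #4, source B #6), then flood (source A #5, source B #7), then flood (source A #6, source B #8), then crash (source A #10, source B #9), then crash (source A #11, source B #10), then crash (source A #12, source B #11), then accord (source A #13, source B #12); all 10 events appear in both, in order, and the DP table's final entry dp[16][12] is also 10, so no common subsequence is longer.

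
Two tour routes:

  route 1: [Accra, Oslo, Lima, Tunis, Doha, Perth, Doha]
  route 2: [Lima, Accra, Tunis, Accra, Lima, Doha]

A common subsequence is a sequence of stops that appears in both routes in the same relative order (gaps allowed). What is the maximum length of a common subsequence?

3

Taking Accra (route 1 #1, route 2 #4) → Lima (route 1 #3, route 2 #5) → Doha (route 1 #7, route 2 #6) gives a common subsequence of length 3. The LCS DP gives dp[7][6] = 3, so this is optimal.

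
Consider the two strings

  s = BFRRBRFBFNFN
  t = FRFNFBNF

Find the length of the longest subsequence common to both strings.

6

Match F at s[2]=t[1], R at s[3]=t[2], F at s[7]=t[5], B at s[8]=t[6], N at s[10]=t[7], F at s[11]=t[8] — 6 characters in the same relative order in both. The LCS DP gives dp[12][8] = 6, so this is optimal.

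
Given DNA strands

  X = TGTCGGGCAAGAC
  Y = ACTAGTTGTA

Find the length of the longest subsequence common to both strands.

Taking T [1,3] → G [2,5] → T [3,7] → G [5,8] → A [12,10] gives a common subsequence of length 5. The LCS DP gives dp[13][10] = 5, so this is optimal.

5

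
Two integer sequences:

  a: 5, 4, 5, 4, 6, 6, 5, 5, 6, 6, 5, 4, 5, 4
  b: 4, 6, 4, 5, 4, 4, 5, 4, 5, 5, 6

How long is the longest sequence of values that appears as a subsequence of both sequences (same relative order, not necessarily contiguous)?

7

Match 5 [1,4]; then 4 [2,6]; then 5 [3,7]; then 4 [4,8]; then 5 [7,9]; then 5 [8,10]; then 6 [10,11] — 7 values in the same relative order in both. Since dp[14][11] = 7, nothing longer is possible.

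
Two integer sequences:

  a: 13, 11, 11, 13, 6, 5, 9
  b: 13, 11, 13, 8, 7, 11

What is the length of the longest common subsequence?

Let dp[i][j] be the LCS length of the first i values of a and the first j values of b. dp[i][j] = dp[i-1][j-1]+1 when the i-th and j-th values match, else max(dp[i-1][j], dp[i][j-1]).
    · 13 11 13  8  7 11
 ·  0  0  0  0  0  0  0
13  0  1  1  1  1  1  1
11  0  1  2  2  2  2  2
11  0  1  2  2  2  2  3
13  0  1  2  3  3  3  3
 6  0  1  2  3  3  3  3
 5  0  1  2  3  3  3  3
 9  0  1  2  3  3  3  3
dp[7][6] = 3. One LCS (by backtracking along matches): 13, 11, 11.

3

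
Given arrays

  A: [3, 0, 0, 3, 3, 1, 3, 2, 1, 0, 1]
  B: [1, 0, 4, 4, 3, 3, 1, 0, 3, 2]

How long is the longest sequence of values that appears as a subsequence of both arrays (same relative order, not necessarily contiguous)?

Let dp[i][j] be the LCS length of the first i values of A and the first j values of B. dp[i][j] = dp[i-1][j-1]+1 when the i-th and j-th values match, else max(dp[i-1][j], dp[i][j-1]).
    ·  1  0  4  4  3  3  1  0  3  2
 ·  0  0  0  0  0  0  0  0  0  0  0
 3  0  0  0  0  0  1  1  1  1  1  1
 0  0  0  1  1  1  1  1  1  2  2  2
 0  0  0  1  1  1  1  1  1  2  2  2
 3  0  0  1  1  1  2  2  2  2  3  3
 3  0  0  1  1  1  2  3  3  3  3  3
 1  0  1  1  1  1  2  3  4  4  4  4
 3  0  1  1  1  1  2  3  4  4  5  5
 2  0  1  1  1  1  2  3  4  4  5  6
 1  0  1  1  1  1  2  3  4  4  5  6
 0  0  1  2  2  2  2  3  4  5  5  6
 1  0  1  2  2  2  2  3  4  5  5  6
dp[11][10] = 6. One LCS (by backtracking along matches): 0, 3, 3, 1, 3, 2.

6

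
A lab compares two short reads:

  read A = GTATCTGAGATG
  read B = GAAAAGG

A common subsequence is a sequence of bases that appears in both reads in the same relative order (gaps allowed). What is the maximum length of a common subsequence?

Taking G [1,1]; then A [3,4]; then A [8,5]; then G [9,6]; then G [12,7] gives a common subsequence of length 5. dp[12][7] = 5 confirms this is the maximum.

5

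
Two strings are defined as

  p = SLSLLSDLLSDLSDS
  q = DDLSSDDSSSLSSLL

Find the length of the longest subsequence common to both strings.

Match L at p[2]=q[3], then S at p[3]=q[4], then S at p[6]=q[5], then D at p[7]=q[7], then S at p[10]=q[10], then L at p[12]=q[11], then S at p[13]=q[12], then S at p[15]=q[13] — 8 characters in the same relative order in both. The LCS DP gives dp[15][15] = 8, so this is optimal.

8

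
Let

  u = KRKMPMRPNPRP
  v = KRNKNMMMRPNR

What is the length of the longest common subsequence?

9

Pick K (u #1, v #1) → R (u #2, v #2) → K (u #3, v #4) → M (u #4, v #7) → M (u #6, v #8) → R (u #7, v #9) → P (u #8, v #10) → N (u #9, v #11) → R (u #11, v #12); all 9 characters appear in both, in order. dp[12][12] = 9 confirms this is the maximum.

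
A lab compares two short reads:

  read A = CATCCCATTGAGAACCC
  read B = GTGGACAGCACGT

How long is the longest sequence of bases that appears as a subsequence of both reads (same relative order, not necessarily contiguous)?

One common subsequence of length 7: T (read A #9, read B #2), then G (read A #10, read B #3), then G (read A #12, read B #4), then A (read A #13, read B #5), then A (read A #14, read B #7), then C (read A #15, read B #9), then C (read A #16, read B #11), and the DP table's final entry dp[17][13] is also 7, so no common subsequence is longer.

7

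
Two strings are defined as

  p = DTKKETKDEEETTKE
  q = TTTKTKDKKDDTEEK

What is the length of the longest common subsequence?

Pick T [2,5], then K [3,6], then K [4,8], then K [7,9], then D [8,11], then E [10,13], then E [11,14], then K [14,15]; all 8 characters appear in both, in order. The LCS DP gives dp[15][15] = 8, so this is optimal.

8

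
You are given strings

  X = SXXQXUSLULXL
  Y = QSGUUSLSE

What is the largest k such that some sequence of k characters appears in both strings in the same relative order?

4

Match S [1,2], U [6,5], S [7,6], L [8,7] — 4 characters in the same relative order in both. Since dp[12][9] = 4, nothing longer is possible.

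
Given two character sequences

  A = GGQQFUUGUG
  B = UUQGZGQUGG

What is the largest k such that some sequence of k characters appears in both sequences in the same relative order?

Match G [1,4], then G [2,6], then Q [4,7], then U [7,8], then G [8,9], then G [10,10] — 6 characters in the same relative order in both. The LCS DP gives dp[10][10] = 6, so this is optimal.

6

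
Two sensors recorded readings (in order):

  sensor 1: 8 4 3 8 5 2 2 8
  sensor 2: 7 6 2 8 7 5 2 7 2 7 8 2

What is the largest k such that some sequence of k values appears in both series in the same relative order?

5

Let dp[i][j] be the LCS length of the first i values of sensor 1 and the first j values of sensor 2. dp[i][j] = dp[i-1][j-1]+1 when the i-th and j-th values match, else max(dp[i-1][j], dp[i][j-1]).
    ·  7  6  2  8  7  5  2  7  2  7  8  2
 ·  0  0  0  0  0  0  0  0  0  0  0  0  0
 8  0  0  0  0  1  1  1  1  1  1  1  1  1
 4  0  0  0  0  1  1  1  1  1  1  1  1  1
 3  0  0  0  0  1  1  1  1  1  1  1  1  1
 8  0  0  0  0  1  1  1  1  1  1  1  2  2
 5  0  0  0  0  1  1  2  2  2  2  2  2  2
 2  0  0  0  1  1  1  2  3  3  3  3  3  3
 2  0  0  0  1  1  1  2  3  3  4  4  4  4
 8  0  0  0  1  2  2  2  3  3  4  4  5  5
dp[8][12] = 5. One LCS (by backtracking along matches): 8, 5, 2, 2, 8.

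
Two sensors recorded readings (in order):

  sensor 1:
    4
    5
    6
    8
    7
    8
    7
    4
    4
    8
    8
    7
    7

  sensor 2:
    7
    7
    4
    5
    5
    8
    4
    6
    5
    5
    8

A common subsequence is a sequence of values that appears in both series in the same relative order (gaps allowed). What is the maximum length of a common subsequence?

5

Let dp[i][j] be the LCS length of the first i values of sensor 1 and the first j values of sensor 2. dp[i][j] = dp[i-1][j-1]+1 when the i-th and j-th values match, else max(dp[i-1][j], dp[i][j-1]).
    ·  7  7  4  5  5  8  4  6  5  5  8
 ·  0  0  0  0  0  0  0  0  0  0  0  0
 4  0  0  0  1  1  1  1  1  1  1  1  1
 5  0  0  0  1  2  2  2  2  2  2  2  2
 6  0  0  0  1  2  2  2  2  3  3  3  3
 8  0  0  0  1  2  2  3  3  3  3  3  4
 7  0  1  1  1  2  2  3  3  3  3  3  4
 8  0  1  1  1  2  2  3  3  3  3  3  4
 7  0  1  2  2  2  2  3  3  3  3  3  4
 4  0  1  2  3  3  3  3  4  4  4  4  4
 4  0  1  2  3  3  3  3  4  4  4  4  4
 8  0  1  2  3  3  3  4  4  4  4  4  5
 8  0  1  2  3  3  3  4  4  4  4  4  5
 7  0  1  2  3  3  3  4  4  4  4  4  5
 7  0  1  2  3  3  3  4  4  4  4  4  5
dp[13][11] = 5. One LCS (by backtracking along matches): 4, 5, 8, 4, 8.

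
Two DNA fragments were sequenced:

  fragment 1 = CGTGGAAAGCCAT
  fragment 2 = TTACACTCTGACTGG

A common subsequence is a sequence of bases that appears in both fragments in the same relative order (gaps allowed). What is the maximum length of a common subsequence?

7

Pick T at fragment 1[3]=fragment 2[2], A at fragment 1[6]=fragment 2[3], A at fragment 1[8]=fragment 2[5], C at fragment 1[10]=fragment 2[6], C at fragment 1[11]=fragment 2[8], A at fragment 1[12]=fragment 2[11], T at fragment 1[13]=fragment 2[13]; all 7 bases appear in both, in order, and the DP table's final entry dp[13][15] is also 7, so no common subsequence is longer.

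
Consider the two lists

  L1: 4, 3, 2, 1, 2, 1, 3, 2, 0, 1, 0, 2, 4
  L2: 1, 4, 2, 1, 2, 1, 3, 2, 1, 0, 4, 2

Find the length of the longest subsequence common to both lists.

One common subsequence of length 10: 4 at L1[1]=L2[2], 2 at L1[3]=L2[3], 1 at L1[4]=L2[4], 2 at L1[5]=L2[5], 1 at L1[6]=L2[6], 3 at L1[7]=L2[7], 2 at L1[8]=L2[8], 1 at L1[10]=L2[9], 0 at L1[11]=L2[10], 2 at L1[12]=L2[12]. dp[13][12] = 10 confirms this is the maximum.

10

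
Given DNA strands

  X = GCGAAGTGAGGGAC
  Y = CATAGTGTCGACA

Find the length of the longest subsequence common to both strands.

9

Taking C [2,1], A [4,2], A [5,4], G [6,5], T [7,6], G [8,7], G [12,10], A [13,11], C [14,12] gives a common subsequence of length 9. The LCS DP gives dp[14][13] = 9, so this is optimal.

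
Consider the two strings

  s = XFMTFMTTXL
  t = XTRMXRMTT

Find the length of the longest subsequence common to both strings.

5

Match X at s[1]=t[1] → M at s[3]=t[4] → M at s[6]=t[7] → T at s[7]=t[8] → T at s[8]=t[9] — 5 characters in the same relative order in both. dp[10][9] = 5 confirms this is the maximum.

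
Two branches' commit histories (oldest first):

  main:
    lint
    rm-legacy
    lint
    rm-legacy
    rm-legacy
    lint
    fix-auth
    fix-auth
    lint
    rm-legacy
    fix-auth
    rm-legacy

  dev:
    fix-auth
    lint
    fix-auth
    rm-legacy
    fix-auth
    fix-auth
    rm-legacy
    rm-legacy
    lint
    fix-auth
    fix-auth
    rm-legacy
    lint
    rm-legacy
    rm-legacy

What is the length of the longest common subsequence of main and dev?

Match lint (main #1, dev #2) → rm-legacy (main #2, dev #4) → rm-legacy (main #4, dev #7) → rm-legacy (main #5, dev #8) → lint (main #6, dev #9) → fix-auth (main #7, dev #10) → fix-auth (main #8, dev #11) → lint (main #9, dev #13) → rm-legacy (main #10, dev #14) → rm-legacy (main #12, dev #15) — 10 commits in the same relative order in both. Since dp[12][15] = 10, nothing longer is possible.

10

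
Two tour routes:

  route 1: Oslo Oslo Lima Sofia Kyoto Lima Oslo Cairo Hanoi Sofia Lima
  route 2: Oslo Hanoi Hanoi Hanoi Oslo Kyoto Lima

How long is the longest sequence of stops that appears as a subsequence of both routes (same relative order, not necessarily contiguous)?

4

Match Oslo at route 1[1]=route 2[1], then Oslo at route 1[2]=route 2[5], then Kyoto at route 1[5]=route 2[6], then Lima at route 1[11]=route 2[7] — 4 stops in the same relative order in both. The LCS DP gives dp[11][7] = 4, so this is optimal.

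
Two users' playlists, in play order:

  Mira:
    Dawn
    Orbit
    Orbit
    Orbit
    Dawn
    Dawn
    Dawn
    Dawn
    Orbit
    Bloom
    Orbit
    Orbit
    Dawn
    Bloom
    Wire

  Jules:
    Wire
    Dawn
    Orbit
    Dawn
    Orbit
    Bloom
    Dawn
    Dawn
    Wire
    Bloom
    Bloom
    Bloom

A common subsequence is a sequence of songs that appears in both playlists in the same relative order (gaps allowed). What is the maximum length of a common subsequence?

7

Pick Dawn (Mira #1, Jules #2), then Orbit (Mira #2, Jules #3), then Orbit (Mira #3, Jules #5), then Dawn (Mira #5, Jules #7), then Dawn (Mira #6, Jules #8), then Bloom (Mira #10, Jules #11), then Bloom (Mira #14, Jules #12); all 7 songs appear in both, in order, and the DP table's final entry dp[15][12] is also 7, so no common subsequence is longer.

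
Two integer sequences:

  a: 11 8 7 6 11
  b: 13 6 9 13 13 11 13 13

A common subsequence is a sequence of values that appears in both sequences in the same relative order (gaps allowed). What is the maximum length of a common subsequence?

Let dp[i][j] be the LCS length of the first i values of a and the first j values of b. dp[i][j] = dp[i-1][j-1]+1 when the i-th and j-th values match, else max(dp[i-1][j], dp[i][j-1]).
    · 13  6  9 13 13 11 13 13
 ·  0  0  0  0  0  0  0  0  0
11  0  0  0  0  0  0  1  1  1
 8  0  0  0  0  0  0  1  1  1
 7  0  0  0  0  0  0  1  1  1
 6  0  0  1  1  1  1  1  1  1
11  0  0  1  1  1  1  2  2  2
dp[5][8] = 2. One LCS (by backtracking along matches): 6, 11.

2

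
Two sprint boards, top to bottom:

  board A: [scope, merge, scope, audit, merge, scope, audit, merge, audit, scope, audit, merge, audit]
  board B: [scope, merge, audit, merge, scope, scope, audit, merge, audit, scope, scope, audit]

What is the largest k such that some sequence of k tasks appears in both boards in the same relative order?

Taking scope [1,1], merge [2,2], audit [4,3], merge [5,4], scope [6,6], audit [7,7], merge [8,8], audit [9,9], scope [10,11], audit [13,12] gives a common subsequence of length 10. Since dp[13][12] = 10, nothing longer is possible.

10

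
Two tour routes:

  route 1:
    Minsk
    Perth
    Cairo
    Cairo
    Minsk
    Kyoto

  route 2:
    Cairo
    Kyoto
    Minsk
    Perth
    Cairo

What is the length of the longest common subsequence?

One common subsequence of length 3: Minsk (route 1 #1, route 2 #3), then Perth (route 1 #2, route 2 #4), then Cairo (route 1 #4, route 2 #5). The LCS DP gives dp[6][5] = 3, so this is optimal.

3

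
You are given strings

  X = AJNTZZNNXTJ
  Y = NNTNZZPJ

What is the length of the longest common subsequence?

5

One common subsequence of length 5: N at X[3]=Y[2] → T at X[4]=Y[3] → Z at X[5]=Y[5] → Z at X[6]=Y[6] → J at X[11]=Y[8]. dp[11][8] = 5 confirms this is the maximum.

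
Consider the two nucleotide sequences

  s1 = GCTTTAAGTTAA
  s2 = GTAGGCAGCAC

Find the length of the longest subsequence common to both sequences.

Let dp[i][j] be the LCS length of the first i bases of s1 and the first j bases of s2. dp[i][j] = dp[i-1][j-1]+1 when the i-th and j-th bases match, else max(dp[i-1][j], dp[i][j-1]).
    ·  G  T  A  G  G  C  A  G  C  A  C
 ·  0  0  0  0  0  0  0  0  0  0  0  0
 G  0  1  1  1  1  1  1  1  1  1  1  1
 C  0  1  1  1  1  1  2  2  2  2  2  2
 T  0  1  2  2  2  2  2  2  2  2  2  2
 T  0  1  2  2  2  2  2  2  2  2  2  2
 T  0  1  2  2  2  2  2  2  2  2  2  2
 A  0  1  2  3  3  3  3  3  3  3  3  3
 A  0  1  2  3  3  3  3  4  4  4  4  4
 G  0  1  2  3  4  4  4  4  5  5  5  5
 T  0  1  2  3  4  4  4  4  5  5  5  5
 T  0  1  2  3  4  4  4  4  5  5  5  5
 A  0  1  2  3  4  4  4  5  5  5  6  6
 A  0  1  2  3  4  4  4  5  5  5  6  6
dp[12][11] = 6. One LCS (by backtracking along matches): GTAAGA.

6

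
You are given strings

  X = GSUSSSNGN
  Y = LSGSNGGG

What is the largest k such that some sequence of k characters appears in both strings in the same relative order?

Taking G (X #1, Y #3) → S (X #6, Y #4) → N (X #7, Y #5) → G (X #8, Y #8) gives a common subsequence of length 4. Since dp[9][8] = 4, nothing longer is possible.

4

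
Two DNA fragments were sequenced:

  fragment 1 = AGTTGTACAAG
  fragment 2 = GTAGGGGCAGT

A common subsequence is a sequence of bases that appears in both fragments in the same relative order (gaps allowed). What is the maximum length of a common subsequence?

6

Taking A [1,3]; then G [2,6]; then G [5,7]; then C [8,8]; then A [10,9]; then G [11,10] gives a common subsequence of length 6. dp[11][11] = 6 confirms this is the maximum.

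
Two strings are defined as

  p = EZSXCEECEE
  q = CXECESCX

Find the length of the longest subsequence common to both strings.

One common subsequence of length 4: E (p #1, q #3), C (p #5, q #4), E (p #6, q #5), C (p #8, q #7), and the DP table's final entry dp[10][8] is also 4, so no common subsequence is longer.

4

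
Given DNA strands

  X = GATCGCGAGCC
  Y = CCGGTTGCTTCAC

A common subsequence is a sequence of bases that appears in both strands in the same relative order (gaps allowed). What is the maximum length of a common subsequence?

Let dp[i][j] be the LCS length of the first i bases of X and the first j bases of Y. dp[i][j] = dp[i-1][j-1]+1 when the i-th and j-th bases match, else max(dp[i-1][j], dp[i][j-1]).
    ·  C  C  G  G  T  T  G  C  T  T  C  A  C
 ·  0  0  0  0  0  0  0  0  0  0  0  0  0  0
 G  0  0  0  1  1  1  1  1  1  1  1  1  1  1
 A  0  0  0  1  1  1  1  1  1  1  1  1  2  2
 T  0  0  0  1  1  2  2  2  2  2  2  2  2  2
 C  0  1  1  1  1  2  2  2  3  3  3  3  3  3
 G  0  1  1  2  2  2  2  3  3  3  3  3  3  3
 C  0  1  2  2  2  2  2  3  4  4  4  4  4  4
 G  0  1  2  3  3  3  3  3  4  4  4  4  4  4
 A  0  1  2  3  3  3  3  3  4  4  4  4  5  5
 G  0  1  2  3  4  4  4  4  4  4  4  4  5  5
 C  0  1  2  3  4  4  4  4  5  5  5  5  5  6
 C  0  1  2  3  4  4  4  4  5  5  5  6  6  6
dp[11][13] = 6. One LCS (by backtracking along matches): GTCCAC.

6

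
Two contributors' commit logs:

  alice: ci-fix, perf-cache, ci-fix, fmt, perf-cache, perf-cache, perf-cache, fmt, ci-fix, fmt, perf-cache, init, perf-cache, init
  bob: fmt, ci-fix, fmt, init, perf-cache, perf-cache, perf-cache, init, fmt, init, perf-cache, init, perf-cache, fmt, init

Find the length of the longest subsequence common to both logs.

One common subsequence of length 10: ci-fix at alice[3]=bob[2] → fmt at alice[4]=bob[3] → perf-cache at alice[5]=bob[5] → perf-cache at alice[6]=bob[6] → perf-cache at alice[7]=bob[7] → fmt at alice[8]=bob[9] → perf-cache at alice[11]=bob[11] → init at alice[12]=bob[12] → perf-cache at alice[13]=bob[13] → init at alice[14]=bob[15], and the DP table's final entry dp[14][15] is also 10, so no common subsequence is longer.

10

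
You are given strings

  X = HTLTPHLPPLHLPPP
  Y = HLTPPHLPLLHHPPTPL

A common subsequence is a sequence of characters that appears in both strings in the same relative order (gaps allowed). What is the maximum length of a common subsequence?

Pick H [1,1], L [3,2], T [4,3], P [5,5], H [6,6], L [7,7], P [8,8], L [10,10], H [11,12], P [13,13], P [14,14], P [15,16]; all 12 characters appear in both, in order. dp[15][17] = 12 confirms this is the maximum.

12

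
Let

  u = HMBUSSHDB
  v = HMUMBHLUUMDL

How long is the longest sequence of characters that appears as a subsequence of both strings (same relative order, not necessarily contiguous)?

Let dp[i][j] be the LCS length of the first i characters of u and the first j characters of v. dp[i][j] = dp[i-1][j-1]+1 when the i-th and j-th characters match, else max(dp[i-1][j], dp[i][j-1]).
    ·  H  M  U  M  B  H  L  U  U  M  D  L
 ·  0  0  0  0  0  0  0  0  0  0  0  0  0
 H  0  1  1  1  1  1  1  1  1  1  1  1  1
 M  0  1  2  2  2  2  2  2  2  2  2  2  2
 B  0  1  2  2  2  3  3  3  3  3  3  3  3
 U  0  1  2  3  3  3  3  3  4  4  4  4  4
 S  0  1  2  3  3  3  3  3  4  4  4  4  4
 S  0  1  2  3  3  3  3  3  4  4  4  4  4
 H  0  1  2  3  3  3  4  4  4  4  4  4  4
 D  0  1  2  3  3  3  4  4  4  4  4  5  5
 B  0  1  2  3  3  4  4  4  4  4  4  5  5
dp[9][12] = 5. One LCS (by backtracking along matches): HMBUD.

5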